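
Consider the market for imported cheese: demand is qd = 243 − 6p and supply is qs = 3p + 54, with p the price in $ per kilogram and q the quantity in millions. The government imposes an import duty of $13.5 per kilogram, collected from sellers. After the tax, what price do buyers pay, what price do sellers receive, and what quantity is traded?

Buyers pay $25.5; sellers receive $12; quantity = 90.

Without the tax, 243 − 6p = 3p + 54 gives 9p = 189, so p* = $21 and q* = 117.
With the tax collected from sellers, supply shifts: qs = 3(p − 13.5) + 54.
New equilibrium: buyers pay $25.5, sellers receive $12, q = 90. (Wedge: pb − ps = 13.5.)
The less price-elastic side of the market bears the larger share of a per-unit tax.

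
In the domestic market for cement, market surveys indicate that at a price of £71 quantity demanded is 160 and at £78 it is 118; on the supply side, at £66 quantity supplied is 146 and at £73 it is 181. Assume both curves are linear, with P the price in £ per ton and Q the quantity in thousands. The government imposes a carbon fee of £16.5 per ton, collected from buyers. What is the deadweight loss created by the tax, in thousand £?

Deadweight loss = £371.25 thousand.

Demand slope: (118 − 160)/(78 − 71) = -6, so Qd = 586 − 6P.
Supply slope: (181 − 146)/(73 − 66) = 5, so Qs = 5P − 184.
Without the tax, 586 − 6P = 5P − 184 gives 11P = 770, so P* = £70 and Q* = 166.
With the tax collected from buyers, demand (in seller-price terms) shifts: Qd = 586 − 6(P + 16.5).
New equilibrium: buyers pay £77.5, suppliers receive £61, Q = 121. (Wedge: Pb − Ps = 16.5.)
Quantity falls by |ΔQ| = |166 − 121| = 45.
DWL = ½ · t · |ΔQ| = ½ · 16.5 · 45 = £371.25.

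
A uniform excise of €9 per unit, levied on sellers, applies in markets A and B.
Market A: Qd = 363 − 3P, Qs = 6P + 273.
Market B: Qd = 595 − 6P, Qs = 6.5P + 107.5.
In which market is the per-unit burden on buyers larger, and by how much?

Market A: pre-tax P* = €10, Q* = 333; post-tax Q = 315; per-unit burden on buyers = €6.
Market B: pre-tax P* = €39, Q* = 361; post-tax Q = 332.92; per-unit burden on buyers = €4.68.
Difference: €6 vs €4.68 → market A is larger by €1.32.

Market A, by €1.32.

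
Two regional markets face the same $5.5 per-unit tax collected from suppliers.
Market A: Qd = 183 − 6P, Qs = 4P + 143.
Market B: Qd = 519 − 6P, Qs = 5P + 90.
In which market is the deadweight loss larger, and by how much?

Market B, by $4.95.

Market A: pre-tax P* = $4, Q* = 159; post-tax Q = 145.8; deadweight loss = $36.3.
Market B: pre-tax P* = $39, Q* = 285; post-tax Q = 270; deadweight loss = $41.25.
Difference: $36.3 vs $41.25 → market B is larger by $4.95.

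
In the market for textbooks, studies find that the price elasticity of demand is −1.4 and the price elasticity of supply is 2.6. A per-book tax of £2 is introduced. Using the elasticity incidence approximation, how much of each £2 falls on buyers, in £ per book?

Buyers bear ≈ £1.3 per book.

Incidence ratio: buyers' share ≈ εs / (εs + |εd|) = 2.6 / (2.6 + 1.4) = 0.65.
So buyers bear ≈ 0.65 × £2 = £1.3; sellers bear £0.7.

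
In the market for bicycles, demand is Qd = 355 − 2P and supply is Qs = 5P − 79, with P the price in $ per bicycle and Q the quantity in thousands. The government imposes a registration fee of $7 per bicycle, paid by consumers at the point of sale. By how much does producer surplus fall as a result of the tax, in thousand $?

Before the tax: set 355 − 2P = 5P − 79 → P* = $62, Q* = 231.
With the tax collected from consumers, demand (in seller-price terms) shifts: Qd = 355 − 2(P + 7).
Solving gives Q = 221 with consumers paying $67 and producers receiving $60 (the $7 wedge).
ΔPS is the trapezoid between Q = 221 and Q = 231 of height $2: ½ · (231 + 221) · 2 = $452.

Producer surplus falls by $452 thousand.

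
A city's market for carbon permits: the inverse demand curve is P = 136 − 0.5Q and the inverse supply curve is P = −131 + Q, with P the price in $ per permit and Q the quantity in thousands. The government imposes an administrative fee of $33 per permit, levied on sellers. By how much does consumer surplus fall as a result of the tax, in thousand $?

Rewrite in direct form: Qd = 272 − 2P and Qs = P + 131.
Before the tax: set 272 − 2P = P + 131 → P* = $47, Q* = 178.
With the tax collected from sellers, supply shifts: Qs = (P − 33) + 131.
New equilibrium: consumers pay $58, sellers receive $25, Q = 156. (Wedge: Pb − Ps = 33.)
ΔCS is the trapezoid between Q = 156 and Q = 178 of height $11: ½ · (178 + 156) · 11 = $1837.

Consumer surplus falls by $1837 thousand.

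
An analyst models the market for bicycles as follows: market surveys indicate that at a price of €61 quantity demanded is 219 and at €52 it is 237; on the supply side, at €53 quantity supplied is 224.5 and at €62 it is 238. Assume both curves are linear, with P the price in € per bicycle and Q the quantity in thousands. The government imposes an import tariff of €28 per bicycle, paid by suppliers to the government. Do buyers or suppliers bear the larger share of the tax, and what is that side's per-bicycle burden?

Suppliers bear the larger share: €16 per bicycle.

Demand slope: (237 − 219)/(52 − 61) = -2, so Qd = 341 − 2P.
Supply slope: (238 − 224.5)/(62 − 53) = 1.5, so Qs = 1.5P + 145.
Without the tax, 341 − 2P = 1.5P + 145 gives 3.5P = 196, so P* = €56 and Q* = 229.
With the tax collected from suppliers, supply shifts: Qs = 1.5(P − 28) + 145.
Solving gives Q = 205 with buyers paying €68 and suppliers receiving €40 (the €28 wedge).
Per-bicycle burden: buyers €12, suppliers €16.
Suppliers take the larger share because supply is less price-elastic here (demand slope 2 vs supply slope 1.5).
The less price-elastic side of the market bears the larger share of a per-unit tax.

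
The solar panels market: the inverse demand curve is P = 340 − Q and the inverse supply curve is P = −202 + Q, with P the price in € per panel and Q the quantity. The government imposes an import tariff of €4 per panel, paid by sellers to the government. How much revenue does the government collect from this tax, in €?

Rewrite in direct form: Qd = 340 − P and Qs = P + 202.
Without the tax, 340 − P = P + 202 gives 2P = 138, so P* = €69 and Q* = 271.
With the tax collected from sellers, supply shifts: Qs = (P − 4) + 202.
Solving gives Q = 269 with buyers paying €71 and sellers receiving €67 (the €4 wedge).
Revenue = t · Q = 4 · 269 = €1076.

Tax revenue = €1076.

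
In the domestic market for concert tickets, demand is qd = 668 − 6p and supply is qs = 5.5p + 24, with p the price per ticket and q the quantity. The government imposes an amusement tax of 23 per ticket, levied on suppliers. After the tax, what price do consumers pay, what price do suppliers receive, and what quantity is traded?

Consumers pay 67; suppliers receive 44; quantity = 266.

Without the tax, 668 − 6p = 5.5p + 24 gives 11.5p = 644, so p* = 56 and q* = 332.
With the tax collected from suppliers, supply shifts: qs = 5.5(p − 23) + 24.
New equilibrium: consumers pay 67, suppliers receive 44, q = 266. (Wedge: pb − ps = 23.)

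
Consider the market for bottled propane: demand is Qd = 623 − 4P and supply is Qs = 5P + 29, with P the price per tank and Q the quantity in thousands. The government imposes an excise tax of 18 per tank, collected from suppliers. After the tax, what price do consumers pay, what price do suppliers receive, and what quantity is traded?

Consumers pay 76; suppliers receive 58; quantity = 319.

Without the tax, 623 − 4P = 5P + 29 gives 9P = 594, so P* = 66 and Q* = 359.
With the tax collected from suppliers, supply shifts: Qs = 5(P − 18) + 29.
New equilibrium: consumers pay 76, suppliers receive 58, Q = 319. (Wedge: Pb − Ps = 18.)
The less price-elastic side of the market bears the larger share of a per-unit tax.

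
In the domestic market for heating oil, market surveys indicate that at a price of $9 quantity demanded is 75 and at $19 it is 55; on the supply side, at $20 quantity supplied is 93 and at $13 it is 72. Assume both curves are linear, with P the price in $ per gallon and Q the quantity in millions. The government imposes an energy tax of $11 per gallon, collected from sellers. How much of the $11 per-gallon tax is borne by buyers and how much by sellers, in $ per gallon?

Buyers bear $6.6 per gallon; sellers bear $4.4 per gallon.

Demand slope: (55 − 75)/(19 − 9) = -2, so Qd = 93 − 2P.
Supply slope: (72 − 93)/(13 − 20) = 3, so Qs = 3P + 33.
Without the tax, 93 − 2P = 3P + 33 gives 5P = 60, so P* = $12 and Q* = 69.
With the tax collected from sellers, supply shifts: Qs = 3(P − 11) + 33.
New equilibrium: buyers pay $18.6, sellers receive $7.6, Q = 55.8. (Wedge: Pb − Ps = 11.)
Burden on buyers: $6.6; on sellers: $4.4. (They sum to $11.)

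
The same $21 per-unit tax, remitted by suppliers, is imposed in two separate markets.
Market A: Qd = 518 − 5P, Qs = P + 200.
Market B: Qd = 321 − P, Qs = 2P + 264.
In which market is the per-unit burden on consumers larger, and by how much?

Market B, by $10.5.

Market A: pre-tax P* = $53, Q* = 253; post-tax Q = 235.5; per-unit burden on consumers = $3.5.
Market B: pre-tax P* = $19, Q* = 302; post-tax Q = 288; per-unit burden on consumers = $14.
Difference: $3.5 vs $14 → market B is larger by $10.5.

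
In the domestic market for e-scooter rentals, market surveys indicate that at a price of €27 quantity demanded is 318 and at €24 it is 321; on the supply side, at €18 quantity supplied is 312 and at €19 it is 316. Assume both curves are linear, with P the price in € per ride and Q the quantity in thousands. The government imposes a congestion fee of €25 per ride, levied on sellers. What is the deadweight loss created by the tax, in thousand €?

Demand slope: (321 − 318)/(24 − 27) = -1, so Qd = 345 − P.
Supply slope: (316 − 312)/(19 − 18) = 4, so Qs = 4P + 240.
Without the tax, 345 − P = 4P + 240 gives 5P = 105, so P* = €21 and Q* = 324.
With the tax collected from sellers, supply shifts: Qs = 4(P − 25) + 240.
New equilibrium: buyers pay €41, sellers receive €16, Q = 304. (Wedge: Pb − Ps = 25.)
Quantity falls by |ΔQ| = |324 − 304| = 20.
DWL = ½ · t · |ΔQ| = ½ · 25 · 20 = €250.

Deadweight loss = €250 thousand.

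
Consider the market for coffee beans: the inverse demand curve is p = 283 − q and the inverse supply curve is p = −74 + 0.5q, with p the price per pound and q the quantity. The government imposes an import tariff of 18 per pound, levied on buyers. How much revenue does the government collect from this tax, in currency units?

Inverting to q(p) form: qd = 283 − p; qs = 2p + 148.
Before the tax: set 283 − p = 2p + 148 → p* = 45, q* = 238.
With the tax collected from buyers, demand (in seller-price terms) shifts: qd = 283 − (p + 18).
New equilibrium: buyers pay 57, sellers receive 39, q = 226. (Wedge: pb − ps = 18.)
Revenue = t · Q = 18 · 226 = 4068.

Tax revenue = 4068.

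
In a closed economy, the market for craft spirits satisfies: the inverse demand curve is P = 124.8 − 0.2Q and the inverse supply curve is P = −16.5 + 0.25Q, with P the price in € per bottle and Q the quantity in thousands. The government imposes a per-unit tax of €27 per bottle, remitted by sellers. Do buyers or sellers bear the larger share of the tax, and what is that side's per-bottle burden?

Inverting to Q(P) form: Qd = 624 − 5P; Qs = 4P + 66.
Before the tax: set 624 − 5P = 4P + 66 → P* = €62, Q* = 314.
With the tax collected from sellers, supply shifts: Qs = 4(P − 27) + 66.
Solving gives Q = 254 with buyers paying €74 and sellers receiving €47 (the €27 wedge).
Per-bottle burden: buyers €12, sellers €15.
Sellers take the larger share because supply is less price-elastic here (demand slope 5 vs supply slope 4).

Sellers bear the larger share: €15 per bottle.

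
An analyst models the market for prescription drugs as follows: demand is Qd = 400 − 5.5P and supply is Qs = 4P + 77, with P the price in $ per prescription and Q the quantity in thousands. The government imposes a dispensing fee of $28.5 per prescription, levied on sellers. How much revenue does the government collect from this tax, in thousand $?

Before the tax: set 400 − 5.5P = 4P + 77 → P* = $34, Q* = 213.
With the tax collected from sellers, supply shifts: Qs = 4(P − 28.5) + 77.
Solving gives Q = 147 with buyers paying $46 and sellers receiving $17.5 (the $28.5 wedge).
Revenue = t · Q = 28.5 · 147 = $4189.5.

Tax revenue = $4189.5 thousand.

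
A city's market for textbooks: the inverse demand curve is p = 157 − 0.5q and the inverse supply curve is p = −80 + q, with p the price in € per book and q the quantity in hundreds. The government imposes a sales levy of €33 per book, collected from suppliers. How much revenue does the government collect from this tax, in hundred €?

Tax revenue = €4488 hundred.

Rewrite in direct form: qd = 314 − 2p and qs = p + 80.
Before the tax: set 314 − 2p = p + 80 → p* = €78, q* = 158.
With the tax collected from suppliers, supply shifts: qs = (p − 33) + 80.
Solving gives q = 136 with consumers paying €89 and suppliers receiving €56 (the €33 wedge).
Revenue = t · Q = 33 · 136 = €4488.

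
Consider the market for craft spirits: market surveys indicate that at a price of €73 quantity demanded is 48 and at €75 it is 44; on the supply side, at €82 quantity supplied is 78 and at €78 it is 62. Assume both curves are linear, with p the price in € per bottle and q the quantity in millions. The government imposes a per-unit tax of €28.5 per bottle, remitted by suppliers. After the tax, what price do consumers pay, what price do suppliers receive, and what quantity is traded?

Demand slope: (44 − 48)/(75 − 73) = -2, so qd = 194 − 2p.
Supply slope: (62 − 78)/(78 − 82) = 4, so qs = 4p − 250.
Before the tax: set 194 − 2p = 4p − 250 → p* = €74, q* = 46.
With the tax collected from suppliers, supply shifts: qs = 4(p − 28.5) − 250.
Solving gives q = 8 with consumers paying €93 and suppliers receiving €64.5 (the €28.5 wedge).

Consumers pay €93; suppliers receive €64.5; quantity = 8.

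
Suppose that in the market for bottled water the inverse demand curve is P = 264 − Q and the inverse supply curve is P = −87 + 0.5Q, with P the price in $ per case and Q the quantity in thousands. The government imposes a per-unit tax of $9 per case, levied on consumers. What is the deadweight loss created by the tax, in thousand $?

Deadweight loss = $27 thousand.

Rewrite in direct form: Qd = 264 − P and Qs = 2P + 174.
Before the tax: set 264 − P = 2P + 174 → P* = $30, Q* = 234.
With the tax collected from consumers, demand (in seller-price terms) shifts: Qd = 264 − (P + 9).
Solving gives Q = 228 with consumers paying $36 and sellers receiving $27 (the $9 wedge).
Quantity falls by |ΔQ| = |234 − 228| = 6.
DWL = ½ · t · |ΔQ| = ½ · 9 · 6 = $27.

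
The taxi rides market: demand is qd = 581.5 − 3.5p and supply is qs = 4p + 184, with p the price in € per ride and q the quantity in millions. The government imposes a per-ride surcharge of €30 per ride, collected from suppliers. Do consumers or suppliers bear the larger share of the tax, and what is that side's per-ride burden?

Before the tax: set 581.5 − 3.5p = 4p + 184 → p* = €53, q* = 396.
With the tax collected from suppliers, supply shifts: qs = 4(p − 30) + 184.
Solving gives q = 340 with consumers paying €69 and suppliers receiving €39 (the €30 wedge).
Per-ride burden: consumers €16, suppliers €14.
Consumers take the larger share because demand is less price-elastic here (demand slope 3.5 vs supply slope 4).

Consumers bear the larger share: €16 per ride.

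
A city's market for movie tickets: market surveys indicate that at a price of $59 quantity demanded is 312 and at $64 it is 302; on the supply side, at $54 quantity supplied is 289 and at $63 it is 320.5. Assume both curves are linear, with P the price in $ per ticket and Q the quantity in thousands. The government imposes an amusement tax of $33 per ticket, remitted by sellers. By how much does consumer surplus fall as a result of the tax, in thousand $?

Consumer surplus falls by $6069 thousand.

Demand slope: (302 − 312)/(64 − 59) = -2, so Qd = 430 − 2P.
Supply slope: (320.5 − 289)/(63 − 54) = 3.5, so Qs = 3.5P + 100.
Without the tax, 430 − 2P = 3.5P + 100 gives 5.5P = 330, so P* = $60 and Q* = 310.
With the tax collected from sellers, supply shifts: Qs = 3.5(P − 33) + 100.
New equilibrium: buyers pay $81, sellers receive $48, Q = 268. (Wedge: Pb − Ps = 33.)
ΔCS is the trapezoid between Q = 268 and Q = 310 of height $21: ½ · (310 + 268) · 21 = $6069.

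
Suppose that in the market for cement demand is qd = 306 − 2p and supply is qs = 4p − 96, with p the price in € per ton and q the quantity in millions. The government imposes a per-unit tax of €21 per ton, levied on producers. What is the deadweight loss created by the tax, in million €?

Deadweight loss = €294 million.

Before the tax: set 306 − 2p = 4p − 96 → p* = €67, q* = 172.
With the tax collected from producers, supply shifts: qs = 4(p − 21) − 96.
Solving gives q = 144 with consumers paying €81 and producers receiving €60 (the €21 wedge).
Quantity falls by |ΔQ| = |172 − 144| = 28.
DWL = ½ · t · |ΔQ| = ½ · 21 · 28 = €294.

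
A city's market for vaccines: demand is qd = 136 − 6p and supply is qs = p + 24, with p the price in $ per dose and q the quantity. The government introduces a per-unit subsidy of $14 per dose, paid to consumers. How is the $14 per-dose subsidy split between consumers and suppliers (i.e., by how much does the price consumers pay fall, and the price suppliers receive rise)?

Consumers gain $2 per dose; suppliers gain $12 per dose.

Without the subsidy, 136 − 6p = p + 24 gives 7p = 112, so p* = $16 and q* = 40.
With a per-unit subsidy paid to consumers, each effectively pays p − 14, so demand becomes qd = 136 − 6(p − 14).
Solving gives q = 52 with consumers paying $14 and suppliers receiving $28 (the $14 wedge).
Gain to consumers: $2; to suppliers: $12. (They sum to $14.)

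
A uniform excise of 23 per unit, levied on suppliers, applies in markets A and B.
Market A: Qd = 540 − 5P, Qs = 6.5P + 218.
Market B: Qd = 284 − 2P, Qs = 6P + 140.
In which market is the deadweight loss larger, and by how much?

Market A: pre-tax P* = 28, Q* = 400; post-tax Q = 335; deadweight loss = 747.5.
Market B: pre-tax P* = 18, Q* = 248; post-tax Q = 213.5; deadweight loss = 396.75.
Difference: 747.5 vs 396.75 → market A is larger by 350.75.

Market A, by 350.75.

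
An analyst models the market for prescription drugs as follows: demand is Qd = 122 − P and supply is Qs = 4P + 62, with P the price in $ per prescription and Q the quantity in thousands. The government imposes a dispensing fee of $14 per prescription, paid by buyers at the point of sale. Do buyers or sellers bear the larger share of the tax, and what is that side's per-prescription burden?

Before the tax: set 122 − P = 4P + 62 → P* = $12, Q* = 110.
With the tax collected from buyers, demand (in seller-price terms) shifts: Qd = 122 − (P + 14).
Solving gives Q = 98.8 with buyers paying $23.2 and sellers receiving $9.2 (the $14 wedge).
Per-prescription burden: buyers $11.2, sellers $2.8.
Buyers take the larger share because demand is less price-elastic here (demand slope 1 vs supply slope 4).
The less price-elastic side of the market bears the larger share of a per-unit tax.

Buyers bear the larger share: $11.2 per prescription.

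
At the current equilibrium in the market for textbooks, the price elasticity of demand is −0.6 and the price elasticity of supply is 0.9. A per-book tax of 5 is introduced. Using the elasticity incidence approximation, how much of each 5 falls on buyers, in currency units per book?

Buyers bear ≈ 3 per book.

Incidence ratio: buyers' share ≈ εs / (εs + |εd|) = 0.9 / (0.9 + 0.6) = 0.6.
So buyers bear ≈ 0.6 × 5 = 3; producers bear 2.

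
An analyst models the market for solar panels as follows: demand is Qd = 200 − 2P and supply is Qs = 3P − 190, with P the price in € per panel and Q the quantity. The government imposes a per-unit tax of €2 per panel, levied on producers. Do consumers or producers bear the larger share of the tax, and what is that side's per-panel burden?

Without the tax, 200 − 2P = 3P − 190 gives 5P = 390, so P* = €78 and Q* = 44.
With the tax collected from producers, supply shifts: Qs = 3(P − 2) − 190.
Solving gives Q = 41.6 with consumers paying €79.2 and producers receiving €77.2 (the €2 wedge).
Per-panel burden: consumers €1.2, producers €0.8.
Consumers take the larger share because demand is less price-elastic here (demand slope 2 vs supply slope 3).
The less price-elastic side of the market bears the larger share of a per-unit tax.

Consumers bear the larger share: €1.2 per panel.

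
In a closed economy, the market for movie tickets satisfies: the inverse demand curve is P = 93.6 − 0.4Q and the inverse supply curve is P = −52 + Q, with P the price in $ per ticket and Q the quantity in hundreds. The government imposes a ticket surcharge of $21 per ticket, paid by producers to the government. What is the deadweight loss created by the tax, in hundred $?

Inverting to Q(P) form: Qd = 234 − 2.5P; Qs = P + 52.
Before the tax: set 234 − 2.5P = P + 52 → P* = $52, Q* = 104.
With the tax collected from producers, supply shifts: Qs = (P − 21) + 52.
New equilibrium: consumers pay $58, producers receive $37, Q = 89. (Wedge: Pb − Ps = 21.)
Quantity falls by |ΔQ| = |104 − 89| = 15.
DWL = ½ · t · |ΔQ| = ½ · 21 · 15 = $157.5.

Deadweight loss = $157.5 hundred.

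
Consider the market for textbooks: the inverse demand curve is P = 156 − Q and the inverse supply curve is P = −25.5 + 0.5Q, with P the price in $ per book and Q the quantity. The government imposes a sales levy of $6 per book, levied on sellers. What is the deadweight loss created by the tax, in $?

Deadweight loss = $12.

Inverting to Q(P) form: Qd = 156 − P; Qs = 2P + 51.
Before the tax: set 156 − P = 2P + 51 → P* = $35, Q* = 121.
With the tax collected from sellers, supply shifts: Qs = 2(P − 6) + 51.
New equilibrium: buyers pay $39, sellers receive $33, Q = 117. (Wedge: Pb − Ps = 6.)
Quantity falls by |ΔQ| = |121 − 117| = 4.
DWL = ½ · t · |ΔQ| = ½ · 6 · 4 = $12.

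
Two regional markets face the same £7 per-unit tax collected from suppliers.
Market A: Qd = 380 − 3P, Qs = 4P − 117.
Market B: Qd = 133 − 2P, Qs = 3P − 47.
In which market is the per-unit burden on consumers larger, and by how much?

Market A: pre-tax P* = £71, Q* = 167; post-tax Q = 155; per-unit burden on consumers = £4.
Market B: pre-tax P* = £36, Q* = 61; post-tax Q = 52.6; per-unit burden on consumers = £4.2.
Difference: £4 vs £4.2 → market B is larger by £0.2.

Market B, by £0.2.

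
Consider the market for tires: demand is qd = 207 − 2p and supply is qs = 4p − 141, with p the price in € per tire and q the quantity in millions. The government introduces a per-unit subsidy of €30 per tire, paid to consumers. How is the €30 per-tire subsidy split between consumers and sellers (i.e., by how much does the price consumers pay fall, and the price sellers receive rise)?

Consumers gain €20 per tire; sellers gain €10 per tire.

Before the subsidy: set 207 − 2p = 4p − 141 → p* = €58, q* = 91.
With a per-unit subsidy paid to consumers, each effectively pays p − 30, so demand becomes qd = 207 − 2(p − 30).
New equilibrium: consumers pay €38, sellers receive €68, q = 131. (Wedge: pb − ps = −30.)
Gain to consumers: €20; to sellers: €10. (They sum to €30.)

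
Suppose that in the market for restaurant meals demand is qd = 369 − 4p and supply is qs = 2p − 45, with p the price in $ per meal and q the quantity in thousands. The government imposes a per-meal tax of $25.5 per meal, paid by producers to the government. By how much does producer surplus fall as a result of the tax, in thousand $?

Producer surplus falls by $1292 thousand.

Before the tax: set 369 − 4p = 2p − 45 → p* = $69, q* = 93.
With the tax collected from producers, supply shifts: qs = 2(p − 25.5) − 45.
Solving gives q = 59 with consumers paying $77.5 and producers receiving $52 (the $25.5 wedge).
ΔPS is the trapezoid between Q = 59 and Q = 93 of height $17: ½ · (93 + 59) · 17 = $1292.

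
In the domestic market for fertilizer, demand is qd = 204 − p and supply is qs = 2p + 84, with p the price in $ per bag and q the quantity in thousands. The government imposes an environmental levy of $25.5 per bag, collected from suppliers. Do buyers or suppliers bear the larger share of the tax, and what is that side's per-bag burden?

Buyers bear the larger share: $17 per bag.

Before the tax: set 204 − p = 2p + 84 → p* = $40, q* = 164.
With the tax collected from suppliers, supply shifts: qs = 2(p − 25.5) + 84.
New equilibrium: buyers pay $57, suppliers receive $31.5, q = 147. (Wedge: pb − ps = 25.5.)
Per-bag burden: buyers $17, suppliers $8.5.
Buyers take the larger share because demand is less price-elastic here (demand slope 1 vs supply slope 2).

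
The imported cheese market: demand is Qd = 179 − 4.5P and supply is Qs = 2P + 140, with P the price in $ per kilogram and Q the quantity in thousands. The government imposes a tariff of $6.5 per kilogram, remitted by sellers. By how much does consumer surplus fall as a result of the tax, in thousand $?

Consumer surplus falls by $295 thousand.

Before the tax: set 179 − 4.5P = 2P + 140 → P* = $6, Q* = 152.
With the tax collected from sellers, supply shifts: Qs = 2(P − 6.5) + 140.
Solving gives Q = 143 with buyers paying $8 and sellers receiving $1.5 (the $6.5 wedge).
ΔCS is the trapezoid between Q = 143 and Q = 152 of height $2: ½ · (152 + 143) · 2 = $295.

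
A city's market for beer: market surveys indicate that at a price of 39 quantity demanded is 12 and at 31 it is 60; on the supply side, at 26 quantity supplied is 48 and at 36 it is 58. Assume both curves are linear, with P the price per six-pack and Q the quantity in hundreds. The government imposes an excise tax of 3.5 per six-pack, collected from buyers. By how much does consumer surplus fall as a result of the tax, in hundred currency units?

Demand slope: (60 − 12)/(31 − 39) = -6, so Qd = 246 − 6P.
Supply slope: (58 − 48)/(36 − 26) = 1, so Qs = P + 22.
Before the tax: set 246 − 6P = P + 22 → P* = 32, Q* = 54.
With the tax collected from buyers, demand (in seller-price terms) shifts: Qd = 246 − 6(P + 3.5).
Solving gives Q = 51 with buyers paying 32.5 and sellers receiving 29 (the 3.5 wedge).
ΔCS is the trapezoid between Q = 51 and Q = 54 of height 0.5: ½ · (54 + 51) · 0.5 = 26.25.

Consumer surplus falls by 26.25 hundred.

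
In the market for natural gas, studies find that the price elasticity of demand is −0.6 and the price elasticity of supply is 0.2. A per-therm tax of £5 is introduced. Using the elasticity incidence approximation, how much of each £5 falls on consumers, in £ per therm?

Incidence ratio: consumers' share ≈ εs / (εs + |εd|) = 0.2 / (0.2 + 0.6) = 0.25.
So consumers bear ≈ 0.25 × £5 = £1.25; sellers bear £3.75.

Consumers bear ≈ £1.25 per therm.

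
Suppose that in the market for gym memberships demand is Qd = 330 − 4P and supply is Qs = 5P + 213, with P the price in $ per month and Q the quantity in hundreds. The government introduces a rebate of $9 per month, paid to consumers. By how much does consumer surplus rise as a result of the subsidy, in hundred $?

Before the subsidy: set 330 − 4P = 5P + 213 → P* = $13, Q* = 278.
With a per-unit subsidy paid to consumers, each effectively pays P − 9, so demand becomes Qd = 330 − 4(P − 9).
Solving gives Q = 298 with consumers paying $8 and sellers receiving $17 (the $9 wedge).
ΔCS is the trapezoid between Q = 298 and Q = 278 of height $5: ½ · (278 + 298) · 5 = $1440.

Consumer surplus rises by $1440 hundred.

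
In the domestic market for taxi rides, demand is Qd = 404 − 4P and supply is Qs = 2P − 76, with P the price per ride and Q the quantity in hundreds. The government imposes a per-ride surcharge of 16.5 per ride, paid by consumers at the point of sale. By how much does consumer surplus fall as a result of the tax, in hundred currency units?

Before the tax: set 404 − 4P = 2P − 76 → P* = 80, Q* = 84.
With the tax collected from consumers, demand (in seller-price terms) shifts: Qd = 404 − 4(P + 16.5).
Solving gives Q = 62 with consumers paying 85.5 and suppliers receiving 69 (the 16.5 wedge).
ΔCS is the trapezoid between Q = 62 and Q = 84 of height 5.5: ½ · (84 + 62) · 5.5 = 401.5.

Consumer surplus falls by 401.5 hundred.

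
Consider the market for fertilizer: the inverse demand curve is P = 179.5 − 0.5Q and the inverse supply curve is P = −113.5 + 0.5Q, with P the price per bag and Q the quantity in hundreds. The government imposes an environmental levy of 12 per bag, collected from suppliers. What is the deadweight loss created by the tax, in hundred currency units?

Deadweight loss = 72 hundred.

Rewrite in direct form: Qd = 359 − 2P and Qs = 2P + 227.
Without the tax, 359 − 2P = 2P + 227 gives 4P = 132, so P* = 33 and Q* = 293.
With the tax collected from suppliers, supply shifts: Qs = 2(P − 12) + 227.
New equilibrium: consumers pay 39, suppliers receive 27, Q = 281. (Wedge: Pb − Ps = 12.)
Quantity falls by |ΔQ| = |293 − 281| = 12.
DWL = ½ · t · |ΔQ| = ½ · 12 · 12 = 72.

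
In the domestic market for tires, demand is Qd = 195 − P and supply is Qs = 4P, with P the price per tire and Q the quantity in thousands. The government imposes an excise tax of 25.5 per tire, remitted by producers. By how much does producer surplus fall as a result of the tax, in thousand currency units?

Before the tax: set 195 − P = 4P → P* = 39, Q* = 156.
With the tax collected from producers, supply shifts: Qs = 4(P − 25.5).
Solving gives Q = 135.6 with buyers paying 59.4 and producers receiving 33.9 (the 25.5 wedge).
ΔPS is the trapezoid between Q = 135.6 and Q = 156 of height 5.1: ½ · (156 + 135.6) · 5.1 = 743.58.

Producer surplus falls by 743.58 thousand.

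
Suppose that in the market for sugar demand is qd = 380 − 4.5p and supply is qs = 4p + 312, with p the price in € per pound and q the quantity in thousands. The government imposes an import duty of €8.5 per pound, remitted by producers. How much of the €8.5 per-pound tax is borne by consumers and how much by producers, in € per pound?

Consumers bear €4 per pound; producers bear €4.5 per pound.

Before the tax: set 380 − 4.5p = 4p + 312 → p* = €8, q* = 344.
With the tax collected from producers, supply shifts: qs = 4(p − 8.5) + 312.
New equilibrium: consumers pay €12, producers receive €3.5, q = 326. (Wedge: pb − ps = 8.5.)
Burden on consumers: €4; on producers: €4.5. (They sum to €8.5.)
The less price-elastic side of the market bears the larger share of a per-unit tax.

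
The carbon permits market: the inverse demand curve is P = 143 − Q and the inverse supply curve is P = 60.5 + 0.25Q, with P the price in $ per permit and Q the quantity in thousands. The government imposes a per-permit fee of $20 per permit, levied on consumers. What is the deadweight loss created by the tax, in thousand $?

Deadweight loss = $160 thousand.

Rewrite in direct form: Qd = 143 − P and Qs = 4P − 242.
Before the tax: set 143 − P = 4P − 242 → P* = $77, Q* = 66.
With the tax collected from consumers, demand (in seller-price terms) shifts: Qd = 143 − (P + 20).
Solving gives Q = 50 with consumers paying $93 and producers receiving $73 (the $20 wedge).
Quantity falls by |ΔQ| = |66 − 50| = 16.
DWL = ½ · t · |ΔQ| = ½ · 20 · 16 = $160.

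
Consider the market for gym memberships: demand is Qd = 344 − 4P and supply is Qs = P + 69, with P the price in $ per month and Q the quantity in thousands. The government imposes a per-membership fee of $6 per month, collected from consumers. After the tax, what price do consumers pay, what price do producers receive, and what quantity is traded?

Consumers pay $56.2; producers receive $50.2; quantity = 119.2.

Without the tax, 344 − 4P = P + 69 gives 5P = 275, so P* = $55 and Q* = 124.
With the tax collected from consumers, demand (in seller-price terms) shifts: Qd = 344 − 4(P + 6).
Solving gives Q = 119.2 with consumers paying $56.2 and producers receiving $50.2 (the $6 wedge).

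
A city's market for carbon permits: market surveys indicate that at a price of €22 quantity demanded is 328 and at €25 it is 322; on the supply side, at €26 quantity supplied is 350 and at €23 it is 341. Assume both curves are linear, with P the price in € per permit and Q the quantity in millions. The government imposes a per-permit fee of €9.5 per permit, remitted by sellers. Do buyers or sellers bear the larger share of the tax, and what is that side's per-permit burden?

Demand slope: (322 − 328)/(25 − 22) = -2, so Qd = 372 − 2P.
Supply slope: (341 − 350)/(23 − 26) = 3, so Qs = 3P + 272.
Without the tax, 372 − 2P = 3P + 272 gives 5P = 100, so P* = €20 and Q* = 332.
With the tax collected from sellers, supply shifts: Qs = 3(P − 9.5) + 272.
New equilibrium: buyers pay €25.7, sellers receive €16.2, Q = 320.6. (Wedge: Pb − Ps = 9.5.)
Per-permit burden: buyers €5.7, sellers €3.8.
Buyers take the larger share because demand is less price-elastic here (demand slope 2 vs supply slope 3).
The less price-elastic side of the market bears the larger share of a per-unit tax.

Buyers bear the larger share: €5.7 per permit.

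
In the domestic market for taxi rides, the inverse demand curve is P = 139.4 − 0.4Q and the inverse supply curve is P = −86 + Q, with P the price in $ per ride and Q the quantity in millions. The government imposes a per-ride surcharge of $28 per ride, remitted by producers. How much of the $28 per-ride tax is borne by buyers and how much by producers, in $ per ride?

Rewrite in direct form: Qd = 348.5 − 2.5P and Qs = P + 86.
Without the tax, 348.5 − 2.5P = P + 86 gives 3.5P = 262.5, so P* = $75 and Q* = 161.
With the tax collected from producers, supply shifts: Qs = (P − 28) + 86.
Solving gives Q = 141 with buyers paying $83 and producers receiving $55 (the $28 wedge).
Burden on buyers: $8; on producers: $20. (They sum to $28.)

Buyers bear $8 per ride; producers bear $20 per ride.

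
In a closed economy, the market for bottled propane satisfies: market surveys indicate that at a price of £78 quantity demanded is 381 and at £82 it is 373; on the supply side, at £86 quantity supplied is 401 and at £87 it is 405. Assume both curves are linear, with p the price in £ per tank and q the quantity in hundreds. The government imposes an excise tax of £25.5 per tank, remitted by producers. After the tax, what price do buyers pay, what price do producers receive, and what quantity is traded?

Demand slope: (373 − 381)/(82 − 78) = -2, so qd = 537 − 2p.
Supply slope: (405 − 401)/(87 − 86) = 4, so qs = 4p + 57.
Without the tax, 537 − 2p = 4p + 57 gives 6p = 480, so p* = £80 and q* = 377.
With the tax collected from producers, supply shifts: qs = 4(p − 25.5) + 57.
Solving gives q = 343 with buyers paying £97 and producers receiving £71.5 (the £25.5 wedge).
The less price-elastic side of the market bears the larger share of a per-unit tax.

Buyers pay £97; producers receive £71.5; quantity = 343.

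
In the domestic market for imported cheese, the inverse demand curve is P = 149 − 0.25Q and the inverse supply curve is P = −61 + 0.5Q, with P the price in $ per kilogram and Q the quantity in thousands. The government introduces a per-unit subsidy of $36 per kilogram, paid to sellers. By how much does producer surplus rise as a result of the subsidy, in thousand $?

Rewrite in direct form: Qd = 596 − 4P and Qs = 2P + 122.
Before the subsidy: set 596 − 4P = 2P + 122 → P* = $79, Q* = 280.
With a per-unit subsidy paid to sellers, each receives P + 36 per unit sold, so supply becomes Qs = 2(P + 36) + 122.
Solving gives Q = 328 with buyers paying $67 and sellers receiving $103 (the $36 wedge).
ΔPS is the trapezoid between Q = 328 and Q = 280 of height $24: ½ · (280 + 328) · 24 = $7296.

Producer surplus rises by $7296 thousand.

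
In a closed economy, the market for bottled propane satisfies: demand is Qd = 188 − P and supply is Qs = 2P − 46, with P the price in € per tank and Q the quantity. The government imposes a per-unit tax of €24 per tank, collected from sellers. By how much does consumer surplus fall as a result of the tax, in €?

Before the tax: set 188 − P = 2P − 46 → P* = €78, Q* = 110.
With the tax collected from sellers, supply shifts: Qs = 2(P − 24) − 46.
New equilibrium: buyers pay €94, sellers receive €70, Q = 94. (Wedge: Pb − Ps = 24.)
ΔCS is the trapezoid between Q = 94 and Q = 110 of height €16: ½ · (110 + 94) · 16 = €1632.

Consumer surplus falls by €1632.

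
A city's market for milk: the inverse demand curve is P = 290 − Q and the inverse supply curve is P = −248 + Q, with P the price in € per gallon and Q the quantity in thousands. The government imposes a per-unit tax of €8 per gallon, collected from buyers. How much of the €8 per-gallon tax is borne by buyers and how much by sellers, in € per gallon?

Buyers bear €4 per gallon; sellers bear €4 per gallon.

Inverting to Q(P) form: Qd = 290 − P; Qs = P + 248.
Before the tax: set 290 − P = P + 248 → P* = €21, Q* = 269.
With the tax collected from buyers, demand (in seller-price terms) shifts: Qd = 290 − (P + 8).
New equilibrium: buyers pay €25, sellers receive €17, Q = 265. (Wedge: Pb − Ps = 8.)
Burden on buyers: €4; on sellers: €4. (They sum to €8.)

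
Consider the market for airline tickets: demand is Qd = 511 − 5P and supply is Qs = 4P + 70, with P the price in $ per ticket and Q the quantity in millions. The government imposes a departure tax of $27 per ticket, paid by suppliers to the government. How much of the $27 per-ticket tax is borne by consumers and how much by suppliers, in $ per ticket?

Before the tax: set 511 − 5P = 4P + 70 → P* = $49, Q* = 266.
With the tax collected from suppliers, supply shifts: Qs = 4(P − 27) + 70.
Solving gives Q = 206 with consumers paying $61 and suppliers receiving $34 (the $27 wedge).
Burden on consumers: $12; on suppliers: $15. (They sum to $27.)
The less price-elastic side of the market bears the larger share of a per-unit tax.

Consumers bear $12 per ticket; suppliers bear $15 per ticket.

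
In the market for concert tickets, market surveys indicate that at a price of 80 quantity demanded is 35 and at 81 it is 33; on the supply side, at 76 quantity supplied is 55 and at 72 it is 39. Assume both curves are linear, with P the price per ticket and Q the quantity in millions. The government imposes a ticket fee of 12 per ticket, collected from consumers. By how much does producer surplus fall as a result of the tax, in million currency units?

Demand slope: (33 − 35)/(81 − 80) = -2, so Qd = 195 − 2P.
Supply slope: (39 − 55)/(72 − 76) = 4, so Qs = 4P − 249.
Before the tax: set 195 − 2P = 4P − 249 → P* = 74, Q* = 47.
With the tax collected from consumers, demand (in seller-price terms) shifts: Qd = 195 − 2(P + 12).
New equilibrium: consumers pay 82, sellers receive 70, Q = 31. (Wedge: Pb − Ps = 12.)
ΔPS is the trapezoid between Q = 31 and Q = 47 of height 4: ½ · (47 + 31) · 4 = 156.

Producer surplus falls by 156 million.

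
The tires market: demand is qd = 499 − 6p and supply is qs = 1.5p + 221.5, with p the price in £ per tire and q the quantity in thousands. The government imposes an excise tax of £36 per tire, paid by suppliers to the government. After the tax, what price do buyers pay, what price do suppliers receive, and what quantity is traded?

Buyers pay £44.2; suppliers receive £8.2; quantity = 233.8.

Without the tax, 499 − 6p = 1.5p + 221.5 gives 7.5p = 277.5, so p* = £37 and q* = 277.
With the tax collected from suppliers, supply shifts: qs = 1.5(p − 36) + 221.5.
New equilibrium: buyers pay £44.2, suppliers receive £8.2, q = 233.8. (Wedge: pb − ps = 36.)
The less price-elastic side of the market bears the larger share of a per-unit tax.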